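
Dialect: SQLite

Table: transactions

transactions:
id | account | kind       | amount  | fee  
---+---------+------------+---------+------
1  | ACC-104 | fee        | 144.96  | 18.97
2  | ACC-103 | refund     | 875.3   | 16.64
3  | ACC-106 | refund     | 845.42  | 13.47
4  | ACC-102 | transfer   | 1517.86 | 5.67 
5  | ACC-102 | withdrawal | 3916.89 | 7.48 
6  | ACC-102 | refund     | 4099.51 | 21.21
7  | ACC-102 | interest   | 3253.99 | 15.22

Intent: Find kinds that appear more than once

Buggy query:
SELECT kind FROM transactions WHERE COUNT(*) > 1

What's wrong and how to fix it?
Bug: WHERE can't reference COUNT(*); aggregates are computed after WHERE

Fix: Group first, then use HAVING for the count condition

Corrected query:
SELECT kind FROM transactions GROUP BY kind HAVING COUNT(*) > 1

Result:
kind  
------
refund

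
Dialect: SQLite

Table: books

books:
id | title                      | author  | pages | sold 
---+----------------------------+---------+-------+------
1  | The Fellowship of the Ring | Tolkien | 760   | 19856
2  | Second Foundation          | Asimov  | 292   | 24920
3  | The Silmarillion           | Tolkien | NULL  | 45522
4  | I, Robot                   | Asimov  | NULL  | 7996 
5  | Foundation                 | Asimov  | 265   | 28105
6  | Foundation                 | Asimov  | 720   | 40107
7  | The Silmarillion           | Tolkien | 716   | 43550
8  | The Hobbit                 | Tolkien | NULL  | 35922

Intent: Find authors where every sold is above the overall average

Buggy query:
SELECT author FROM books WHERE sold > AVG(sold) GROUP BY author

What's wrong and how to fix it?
Bug: WHERE evaluates per row before aggregation, so AVG() is unavailable

Fix: Use a subquery for AVG and a HAVING MIN(...) filter so the condition holds for every row in the group

Corrected query:
SELECT author FROM books GROUP BY author HAVING MIN(sold) > (SELECT AVG(sold) FROM books)

Result:
(no rows)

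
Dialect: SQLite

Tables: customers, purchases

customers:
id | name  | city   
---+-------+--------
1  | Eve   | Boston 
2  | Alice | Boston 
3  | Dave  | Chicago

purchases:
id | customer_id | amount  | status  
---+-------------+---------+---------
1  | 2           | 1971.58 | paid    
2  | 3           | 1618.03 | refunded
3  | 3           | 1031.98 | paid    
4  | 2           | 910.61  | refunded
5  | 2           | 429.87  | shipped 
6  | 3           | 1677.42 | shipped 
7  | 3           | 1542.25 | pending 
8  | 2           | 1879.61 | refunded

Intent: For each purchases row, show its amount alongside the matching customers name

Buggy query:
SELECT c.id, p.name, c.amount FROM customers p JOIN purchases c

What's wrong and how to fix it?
Bug: JOIN with no ON clause produces a cartesian product; every purchases row pairs with every customers row

Fix: Specify the join condition linking the foreign key to the parent id

Corrected query:
SELECT c.id, p.name, c.amount FROM customers p JOIN purchases c ON c.customer_id = p.id

Result:
id | name  | amount 
---+-------+--------
1  | Alice | 1971.58
2  | Dave  | 1618.03
3  | Dave  | 1031.98
4  | Alice | 910.61 
5  | Alice | 429.87 
6  | Dave  | 1677.42
7  | Dave  | 1542.25
8  | Alice | 1879.61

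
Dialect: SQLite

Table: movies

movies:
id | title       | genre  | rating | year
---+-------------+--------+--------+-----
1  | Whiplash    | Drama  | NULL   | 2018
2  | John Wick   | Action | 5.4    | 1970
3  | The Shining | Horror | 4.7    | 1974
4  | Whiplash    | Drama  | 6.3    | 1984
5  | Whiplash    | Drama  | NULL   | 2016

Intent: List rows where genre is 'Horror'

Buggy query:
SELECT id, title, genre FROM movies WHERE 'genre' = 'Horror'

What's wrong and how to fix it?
Bug: 'genre' in single quotes is a string literal, not the column; the comparison is literal-vs-literal and never true

Fix: Reference the column as genre without single quotes

Corrected query:
SELECT id, title, genre FROM movies WHERE genre = 'Horror'

Result:
id | title       | genre 
---+-------------+-------
3  | The Shining | Horror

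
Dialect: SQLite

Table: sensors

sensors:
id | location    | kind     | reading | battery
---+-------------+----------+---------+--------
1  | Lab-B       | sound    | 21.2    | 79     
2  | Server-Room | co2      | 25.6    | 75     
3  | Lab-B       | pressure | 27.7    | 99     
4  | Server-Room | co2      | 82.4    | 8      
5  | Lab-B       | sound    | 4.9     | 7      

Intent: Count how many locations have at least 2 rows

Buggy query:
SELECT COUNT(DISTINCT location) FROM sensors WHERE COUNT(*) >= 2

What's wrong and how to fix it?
Bug: COUNT(*) cannot appear in WHERE; the per-group count doesn't exist yet

Fix: Group first with HAVING COUNT(*) >= 2, then COUNT the resulting groups

Corrected query:
SELECT COUNT(*) FROM (SELECT location FROM sensors GROUP BY location HAVING COUNT(*) >= 2)

Result:
COUNT(*)
--------
2       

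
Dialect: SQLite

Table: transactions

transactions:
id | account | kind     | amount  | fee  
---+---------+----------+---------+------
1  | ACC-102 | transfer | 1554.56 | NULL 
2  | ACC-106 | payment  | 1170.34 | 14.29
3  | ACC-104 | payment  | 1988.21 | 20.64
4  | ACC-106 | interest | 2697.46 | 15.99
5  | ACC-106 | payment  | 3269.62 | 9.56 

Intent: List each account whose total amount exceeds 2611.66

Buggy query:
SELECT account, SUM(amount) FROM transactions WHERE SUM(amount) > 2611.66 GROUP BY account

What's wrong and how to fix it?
Bug: WHERE runs before GROUP BY, so aggregates aren't available there

Fix: Move the aggregate condition to a HAVING clause

Corrected query:
SELECT account, SUM(amount) FROM transactions GROUP BY account HAVING SUM(amount) > 2611.66

Result:
account | SUM(amount)
--------+------------
ACC-106 | 7137.42    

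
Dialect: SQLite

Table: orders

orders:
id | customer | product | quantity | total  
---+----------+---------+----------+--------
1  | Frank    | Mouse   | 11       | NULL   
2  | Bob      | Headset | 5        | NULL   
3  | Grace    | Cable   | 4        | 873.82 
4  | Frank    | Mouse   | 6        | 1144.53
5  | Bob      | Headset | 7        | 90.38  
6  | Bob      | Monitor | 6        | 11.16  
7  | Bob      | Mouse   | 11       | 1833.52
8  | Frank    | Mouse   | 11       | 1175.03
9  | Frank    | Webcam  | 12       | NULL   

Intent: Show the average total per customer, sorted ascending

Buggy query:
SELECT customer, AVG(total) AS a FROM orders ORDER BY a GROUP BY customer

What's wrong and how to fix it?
Bug: GROUP BY must precede ORDER BY

Fix: Reorder: SELECT … FROM … GROUP BY … ORDER BY …

Corrected query:
SELECT customer, AVG(total) AS a FROM orders GROUP BY customer ORDER BY a

Result:
customer | a      
---------+--------
Bob      | 645.02 
Grace    | 873.82 
Frank    | 1159.78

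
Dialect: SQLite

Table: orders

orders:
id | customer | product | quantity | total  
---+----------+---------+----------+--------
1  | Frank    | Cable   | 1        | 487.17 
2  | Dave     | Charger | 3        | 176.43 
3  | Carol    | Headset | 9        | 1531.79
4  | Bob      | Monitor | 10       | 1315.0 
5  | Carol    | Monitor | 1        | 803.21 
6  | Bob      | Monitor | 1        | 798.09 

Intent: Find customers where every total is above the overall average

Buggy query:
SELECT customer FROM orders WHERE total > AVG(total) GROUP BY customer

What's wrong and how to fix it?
Bug: WHERE evaluates per row before aggregation, so AVG() is unavailable

Fix: Use a subquery for AVG and a HAVING MIN(...) filter so the condition holds for every row in the group

Corrected query:
SELECT customer FROM orders GROUP BY customer HAVING MIN(total) > (SELECT AVG(total) FROM orders)

Result:
(no rows)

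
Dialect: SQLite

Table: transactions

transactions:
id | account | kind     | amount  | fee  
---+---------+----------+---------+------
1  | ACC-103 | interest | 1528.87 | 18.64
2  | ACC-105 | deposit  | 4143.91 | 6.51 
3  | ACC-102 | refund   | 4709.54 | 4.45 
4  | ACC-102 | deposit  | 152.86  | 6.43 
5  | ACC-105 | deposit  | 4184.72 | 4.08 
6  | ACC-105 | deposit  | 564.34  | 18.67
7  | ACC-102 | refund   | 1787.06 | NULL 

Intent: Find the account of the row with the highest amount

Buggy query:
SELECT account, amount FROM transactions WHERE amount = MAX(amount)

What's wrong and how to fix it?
Bug: WHERE is evaluated per row; an aggregate over the whole table isn't defined there

Fix: Use a subquery: WHERE amount = (SELECT MAX(amount) FROM transactions)

Corrected query:
SELECT account, amount FROM transactions WHERE amount = (SELECT MAX(amount) FROM transactions)

Result:
account | amount 
--------+--------
ACC-102 | 4709.54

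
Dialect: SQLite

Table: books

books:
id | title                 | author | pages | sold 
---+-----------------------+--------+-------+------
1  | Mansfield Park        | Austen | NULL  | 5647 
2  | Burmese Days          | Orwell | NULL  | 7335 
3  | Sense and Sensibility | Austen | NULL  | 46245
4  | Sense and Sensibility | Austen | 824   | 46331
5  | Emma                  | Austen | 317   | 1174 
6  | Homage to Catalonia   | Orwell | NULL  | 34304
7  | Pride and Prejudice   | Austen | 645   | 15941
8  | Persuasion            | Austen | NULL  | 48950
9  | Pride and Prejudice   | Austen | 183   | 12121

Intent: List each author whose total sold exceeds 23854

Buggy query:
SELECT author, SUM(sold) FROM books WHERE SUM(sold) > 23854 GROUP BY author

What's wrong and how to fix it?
Bug: SUM(sold) is an aggregate, but WHERE filters rows before aggregation

Fix: Move the aggregate condition to a HAVING clause

Corrected query:
SELECT author, SUM(sold) FROM books GROUP BY author HAVING SUM(sold) > 23854

Result:
author | SUM(sold)
-------+----------
Austen | 176409   
Orwell | 41639    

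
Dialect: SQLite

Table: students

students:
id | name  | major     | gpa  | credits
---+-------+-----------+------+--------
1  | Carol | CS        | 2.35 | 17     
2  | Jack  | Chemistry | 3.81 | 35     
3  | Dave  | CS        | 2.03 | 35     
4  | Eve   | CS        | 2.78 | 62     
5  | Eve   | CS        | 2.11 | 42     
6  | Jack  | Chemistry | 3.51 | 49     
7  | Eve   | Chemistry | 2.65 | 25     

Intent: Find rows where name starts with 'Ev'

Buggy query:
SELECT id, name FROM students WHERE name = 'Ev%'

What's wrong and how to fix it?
Bug: '=' compares the literal string including the % character; pattern matching needs LIKE

Fix: Replace '=' with LIKE so 'Ev%' is treated as a pattern

Corrected query:
SELECT id, name FROM students WHERE name LIKE 'Ev%'

Result:
id | name
---+-----
4  | Eve 
5  | Eve 
7  | Eve 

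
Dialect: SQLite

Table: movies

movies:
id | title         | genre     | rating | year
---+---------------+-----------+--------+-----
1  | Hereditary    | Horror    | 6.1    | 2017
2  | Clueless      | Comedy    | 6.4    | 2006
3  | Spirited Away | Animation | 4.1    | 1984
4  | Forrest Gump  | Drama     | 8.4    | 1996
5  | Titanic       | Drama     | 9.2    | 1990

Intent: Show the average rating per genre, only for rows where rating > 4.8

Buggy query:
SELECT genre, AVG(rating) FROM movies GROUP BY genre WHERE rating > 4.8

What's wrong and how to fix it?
Bug: WHERE cannot follow GROUP BY

Fix: Place WHERE between FROM and GROUP BY

Corrected query:
SELECT genre, AVG(rating) FROM movies WHERE rating > 4.8 GROUP BY genre

Result:
genre  | AVG(rating)
-------+------------
Comedy | 6.4        
Drama  | 8.8        
Horror | 6.1        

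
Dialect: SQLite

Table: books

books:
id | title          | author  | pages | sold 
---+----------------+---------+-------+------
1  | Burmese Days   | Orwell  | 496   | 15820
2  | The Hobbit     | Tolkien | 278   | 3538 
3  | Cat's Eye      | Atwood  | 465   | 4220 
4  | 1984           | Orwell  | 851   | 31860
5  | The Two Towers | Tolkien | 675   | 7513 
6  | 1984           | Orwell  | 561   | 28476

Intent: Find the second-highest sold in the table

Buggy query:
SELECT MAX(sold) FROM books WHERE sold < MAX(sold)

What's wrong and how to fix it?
Bug: MAX(sold) on the right of the comparison is an aggregate-in-WHERE error

Fix: Compute the overall MAX in a subquery, then take MAX of rows below it

Corrected query:
SELECT MAX(sold) FROM books WHERE sold < (SELECT MAX(sold) FROM books)

Result:
MAX(sold)
---------
28476    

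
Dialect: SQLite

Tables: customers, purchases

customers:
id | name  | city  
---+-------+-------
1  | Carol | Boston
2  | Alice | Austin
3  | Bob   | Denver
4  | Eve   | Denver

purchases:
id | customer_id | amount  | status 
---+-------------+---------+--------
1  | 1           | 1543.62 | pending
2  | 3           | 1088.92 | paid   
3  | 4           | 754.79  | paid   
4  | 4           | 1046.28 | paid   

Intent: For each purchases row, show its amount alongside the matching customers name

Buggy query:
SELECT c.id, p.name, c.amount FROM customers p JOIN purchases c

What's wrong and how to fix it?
Bug: Missing join condition: each purchases row is matched to all customers rows instead of just its own

Fix: Add ON c.customer_id = p.id to the JOIN

Corrected query:
SELECT c.id, p.name, c.amount FROM customers p JOIN purchases c ON c.customer_id = p.id

Result:
id | name  | amount 
---+-------+--------
1  | Carol | 1543.62
2  | Bob   | 1088.92
3  | Eve   | 754.79 
4  | Eve   | 1046.28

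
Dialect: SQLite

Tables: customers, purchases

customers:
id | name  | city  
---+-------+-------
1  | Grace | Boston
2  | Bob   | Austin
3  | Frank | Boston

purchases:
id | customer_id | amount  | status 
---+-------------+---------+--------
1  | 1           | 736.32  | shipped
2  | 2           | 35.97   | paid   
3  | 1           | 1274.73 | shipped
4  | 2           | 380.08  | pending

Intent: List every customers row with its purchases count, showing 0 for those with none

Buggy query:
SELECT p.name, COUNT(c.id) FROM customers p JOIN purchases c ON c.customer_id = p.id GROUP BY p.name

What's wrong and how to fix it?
Bug: INNER JOIN drops customers rows that have no matching purchases rows

Fix: Use LEFT JOIN so parents without children still appear (COUNT(c.id) gives 0)

Corrected query:
SELECT p.name, COUNT(c.id) FROM customers p LEFT JOIN purchases c ON c.customer_id = p.id GROUP BY p.name

Result:
name  | COUNT(c.id)
------+------------
Bob   | 2          
Frank | 0          
Grace | 2          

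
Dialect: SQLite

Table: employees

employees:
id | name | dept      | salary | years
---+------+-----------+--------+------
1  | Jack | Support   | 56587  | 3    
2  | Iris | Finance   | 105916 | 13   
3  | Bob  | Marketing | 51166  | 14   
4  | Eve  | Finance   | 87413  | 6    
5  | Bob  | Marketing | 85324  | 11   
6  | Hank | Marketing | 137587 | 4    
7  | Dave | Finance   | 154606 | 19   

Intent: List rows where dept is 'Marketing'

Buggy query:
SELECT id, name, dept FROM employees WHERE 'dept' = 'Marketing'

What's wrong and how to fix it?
Bug: Single quotes denote string literals in SQL; the column name is being compared as a constant string

Fix: Reference the column as dept without single quotes

Corrected query:
SELECT id, name, dept FROM employees WHERE dept = 'Marketing'

Result:
id | name | dept     
---+------+----------
3  | Bob  | Marketing
5  | Bob  | Marketing
6  | Hank | Marketing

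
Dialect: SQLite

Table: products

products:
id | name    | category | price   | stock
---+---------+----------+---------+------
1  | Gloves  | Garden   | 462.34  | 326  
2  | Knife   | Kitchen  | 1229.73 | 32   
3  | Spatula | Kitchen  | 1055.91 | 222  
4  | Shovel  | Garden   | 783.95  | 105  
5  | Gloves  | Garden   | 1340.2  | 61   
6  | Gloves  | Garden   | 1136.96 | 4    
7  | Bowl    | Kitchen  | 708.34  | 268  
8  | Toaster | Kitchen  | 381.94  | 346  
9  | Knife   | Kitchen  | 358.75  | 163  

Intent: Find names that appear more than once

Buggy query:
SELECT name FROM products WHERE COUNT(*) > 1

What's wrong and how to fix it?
Bug: COUNT(*) is an aggregate and cannot be used in WHERE

Fix: GROUP BY name, then filter groups with HAVING COUNT(*) > 1

Corrected query:
SELECT name FROM products GROUP BY name HAVING COUNT(*) > 1

Result:
name  
------
Gloves
Knife 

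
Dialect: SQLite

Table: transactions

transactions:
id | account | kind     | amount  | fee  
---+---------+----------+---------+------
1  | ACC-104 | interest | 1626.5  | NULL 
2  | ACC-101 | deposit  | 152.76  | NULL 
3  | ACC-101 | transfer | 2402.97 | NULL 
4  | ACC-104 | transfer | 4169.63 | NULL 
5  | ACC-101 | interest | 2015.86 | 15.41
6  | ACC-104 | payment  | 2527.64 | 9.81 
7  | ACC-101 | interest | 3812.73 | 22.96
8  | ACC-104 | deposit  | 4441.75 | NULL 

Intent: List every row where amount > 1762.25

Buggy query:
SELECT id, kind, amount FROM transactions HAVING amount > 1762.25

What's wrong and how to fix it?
Bug: This is a non-aggregate query (no GROUP BY, no aggregates), so in SQLite the HAVING clause is invalid here; a row-level condition belongs in WHERE

Fix: Replace HAVING with WHERE since the condition applies to individual rows

Corrected query:
SELECT id, kind, amount FROM transactions WHERE amount > 1762.25

Result:
id | kind     | amount 
---+----------+--------
3  | transfer | 2402.97
4  | transfer | 4169.63
5  | interest | 2015.86
6  | payment  | 2527.64
7  | interest | 3812.73
8  | deposit  | 4441.75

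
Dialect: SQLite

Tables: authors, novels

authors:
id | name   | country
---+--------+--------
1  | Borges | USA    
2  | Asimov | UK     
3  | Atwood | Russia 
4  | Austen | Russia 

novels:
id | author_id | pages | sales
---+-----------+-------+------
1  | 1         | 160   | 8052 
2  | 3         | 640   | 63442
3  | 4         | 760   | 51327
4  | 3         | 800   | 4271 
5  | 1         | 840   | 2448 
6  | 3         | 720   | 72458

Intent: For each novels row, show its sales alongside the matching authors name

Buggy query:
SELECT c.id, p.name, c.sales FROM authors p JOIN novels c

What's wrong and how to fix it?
Bug: JOIN with no ON clause produces a cartesian product; every novels row pairs with every authors row

Fix: Add ON c.author_id = p.id to the JOIN

Corrected query:
SELECT c.id, p.name, c.sales FROM authors p JOIN novels c ON c.author_id = p.id

Result:
id | name   | sales
---+--------+------
1  | Borges | 8052 
2  | Atwood | 63442
3  | Austen | 51327
4  | Atwood | 4271 
5  | Borges | 2448 
6  | Atwood | 72458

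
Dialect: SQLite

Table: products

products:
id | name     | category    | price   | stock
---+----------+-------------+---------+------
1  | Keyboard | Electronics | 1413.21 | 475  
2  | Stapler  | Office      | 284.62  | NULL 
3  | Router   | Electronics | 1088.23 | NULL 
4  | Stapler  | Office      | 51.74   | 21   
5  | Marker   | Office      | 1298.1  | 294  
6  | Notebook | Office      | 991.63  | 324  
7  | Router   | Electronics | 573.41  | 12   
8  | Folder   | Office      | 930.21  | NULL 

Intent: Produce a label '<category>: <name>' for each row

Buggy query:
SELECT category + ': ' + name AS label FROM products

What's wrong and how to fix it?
Bug: '+' is numeric addition; on text columns SQLite converts them to 0 instead of concatenating

Fix: Replace + with || to concatenate text

Corrected query:
SELECT category || ': ' || name AS label FROM products

Result:
label                
---------------------
Electronics: Keyboard
Office: Stapler      
Electronics: Router  
Office: Stapler      
Office: Marker       
Office: Notebook     
Electronics: Router  
Office: Folder       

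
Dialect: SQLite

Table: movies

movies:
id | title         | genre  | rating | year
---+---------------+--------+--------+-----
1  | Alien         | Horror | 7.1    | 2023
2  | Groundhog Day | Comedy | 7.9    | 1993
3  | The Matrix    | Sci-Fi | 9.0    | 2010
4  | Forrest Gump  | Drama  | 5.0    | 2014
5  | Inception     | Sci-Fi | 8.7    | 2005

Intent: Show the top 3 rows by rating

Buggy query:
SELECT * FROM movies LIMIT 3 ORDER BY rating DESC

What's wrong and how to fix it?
Bug: ORDER BY cannot follow LIMIT; LIMIT is the final clause

Fix: Sort with ORDER BY, then apply LIMIT

Corrected query:
SELECT * FROM movies ORDER BY rating DESC LIMIT 3

Result:
id | title         | genre  | rating | year
---+---------------+--------+--------+-----
3  | The Matrix    | Sci-Fi | 9      | 2010
5  | Inception     | Sci-Fi | 8.7    | 2005
2  | Groundhog Day | Comedy | 7.9    | 1993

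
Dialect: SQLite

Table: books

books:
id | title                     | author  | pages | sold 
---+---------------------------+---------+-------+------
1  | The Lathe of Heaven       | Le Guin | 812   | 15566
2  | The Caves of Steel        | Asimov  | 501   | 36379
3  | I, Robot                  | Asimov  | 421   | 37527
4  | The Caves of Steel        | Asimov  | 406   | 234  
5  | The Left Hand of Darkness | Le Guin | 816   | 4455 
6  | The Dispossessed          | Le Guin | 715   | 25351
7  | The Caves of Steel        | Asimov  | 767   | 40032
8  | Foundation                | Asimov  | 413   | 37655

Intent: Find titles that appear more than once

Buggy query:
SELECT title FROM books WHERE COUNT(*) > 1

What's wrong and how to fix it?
Bug: COUNT(*) is an aggregate and cannot be used in WHERE

Fix: Group first, then use HAVING for the count condition

Corrected query:
SELECT title FROM books GROUP BY title HAVING COUNT(*) > 1

Result:
title             
------------------
The Caves of Steel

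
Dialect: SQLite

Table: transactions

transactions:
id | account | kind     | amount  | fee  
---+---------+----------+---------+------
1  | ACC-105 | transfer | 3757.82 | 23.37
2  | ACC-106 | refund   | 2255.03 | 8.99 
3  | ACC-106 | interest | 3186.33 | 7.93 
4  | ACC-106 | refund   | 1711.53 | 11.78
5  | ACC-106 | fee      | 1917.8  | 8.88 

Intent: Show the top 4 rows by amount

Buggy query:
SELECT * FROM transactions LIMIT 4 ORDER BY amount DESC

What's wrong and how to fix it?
Bug: LIMIT must come after ORDER BY

Fix: Swap the clauses: ORDER BY first, then LIMIT

Corrected query:
SELECT * FROM transactions ORDER BY amount DESC LIMIT 4

Result:
id | account | kind     | amount  | fee  
---+---------+----------+---------+------
1  | ACC-105 | transfer | 3757.82 | 23.37
3  | ACC-106 | interest | 3186.33 | 7.93 
2  | ACC-106 | refund   | 2255.03 | 8.99 
5  | ACC-106 | fee      | 1917.8  | 8.88 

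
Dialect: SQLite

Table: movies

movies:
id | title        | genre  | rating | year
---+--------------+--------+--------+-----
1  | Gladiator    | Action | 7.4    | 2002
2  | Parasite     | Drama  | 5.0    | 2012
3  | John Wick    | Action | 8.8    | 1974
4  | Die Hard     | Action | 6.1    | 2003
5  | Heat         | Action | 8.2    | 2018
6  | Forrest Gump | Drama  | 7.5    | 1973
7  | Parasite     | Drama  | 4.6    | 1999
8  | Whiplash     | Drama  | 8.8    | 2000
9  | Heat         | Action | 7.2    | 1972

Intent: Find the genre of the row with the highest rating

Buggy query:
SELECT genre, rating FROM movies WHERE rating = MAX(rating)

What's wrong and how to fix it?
Bug: WHERE is evaluated per row; an aggregate over the whole table isn't defined there

Fix: Wrap MAX in a scalar subquery so WHERE compares against a single value

Corrected query:
SELECT genre, rating FROM movies WHERE rating = (SELECT MAX(rating) FROM movies)

Result:
genre  | rating
-------+-------
Action | 8.8   
Drama  | 8.8   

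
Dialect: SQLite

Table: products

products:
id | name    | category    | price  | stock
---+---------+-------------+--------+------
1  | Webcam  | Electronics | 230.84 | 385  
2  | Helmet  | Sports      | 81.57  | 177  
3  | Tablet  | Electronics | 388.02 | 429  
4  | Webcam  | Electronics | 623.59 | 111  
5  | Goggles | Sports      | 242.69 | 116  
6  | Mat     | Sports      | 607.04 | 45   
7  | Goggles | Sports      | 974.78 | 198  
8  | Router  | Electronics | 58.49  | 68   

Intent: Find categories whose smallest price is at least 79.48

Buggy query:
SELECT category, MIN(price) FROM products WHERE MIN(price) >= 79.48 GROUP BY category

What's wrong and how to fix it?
Bug: MIN() in WHERE is a misuse of aggregate

Fix: Replace WHERE with HAVING after the GROUP BY

Corrected query:
SELECT category, MIN(price) FROM products GROUP BY category HAVING MIN(price) >= 79.48

Result:
category | MIN(price)
---------+-----------
Sports   | 81.57     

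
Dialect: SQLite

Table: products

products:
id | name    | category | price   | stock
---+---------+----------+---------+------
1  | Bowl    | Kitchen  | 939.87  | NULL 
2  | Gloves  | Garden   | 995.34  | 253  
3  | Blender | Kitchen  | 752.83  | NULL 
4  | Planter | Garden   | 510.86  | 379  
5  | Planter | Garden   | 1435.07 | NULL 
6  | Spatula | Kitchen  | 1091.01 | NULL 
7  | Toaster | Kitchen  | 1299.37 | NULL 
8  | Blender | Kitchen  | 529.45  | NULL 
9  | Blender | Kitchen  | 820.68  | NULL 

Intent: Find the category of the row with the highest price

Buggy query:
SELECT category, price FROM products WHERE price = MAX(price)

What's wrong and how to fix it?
Bug: MAX(price) is an aggregate and cannot be used directly in WHERE

Fix: Use a subquery: WHERE price = (SELECT MAX(price) FROM products)

Corrected query:
SELECT category, price FROM products WHERE price = (SELECT MAX(price) FROM products)

Result:
category | price  
---------+--------
Garden   | 1435.07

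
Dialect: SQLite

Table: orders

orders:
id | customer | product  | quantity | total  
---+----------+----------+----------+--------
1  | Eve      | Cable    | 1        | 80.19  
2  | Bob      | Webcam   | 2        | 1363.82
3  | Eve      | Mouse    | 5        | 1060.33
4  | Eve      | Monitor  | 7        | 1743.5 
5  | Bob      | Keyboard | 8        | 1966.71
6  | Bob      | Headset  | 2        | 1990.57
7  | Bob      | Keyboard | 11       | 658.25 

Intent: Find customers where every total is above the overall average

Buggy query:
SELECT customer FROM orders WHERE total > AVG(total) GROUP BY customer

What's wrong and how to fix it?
Bug: AVG() is an aggregate; it can't sit directly in WHERE

Fix: Compute the overall average in a scalar subquery and compare each group's MIN against it in HAVING

Corrected query:
SELECT customer FROM orders GROUP BY customer HAVING MIN(total) > (SELECT AVG(total) FROM orders)

Result:
(no rows)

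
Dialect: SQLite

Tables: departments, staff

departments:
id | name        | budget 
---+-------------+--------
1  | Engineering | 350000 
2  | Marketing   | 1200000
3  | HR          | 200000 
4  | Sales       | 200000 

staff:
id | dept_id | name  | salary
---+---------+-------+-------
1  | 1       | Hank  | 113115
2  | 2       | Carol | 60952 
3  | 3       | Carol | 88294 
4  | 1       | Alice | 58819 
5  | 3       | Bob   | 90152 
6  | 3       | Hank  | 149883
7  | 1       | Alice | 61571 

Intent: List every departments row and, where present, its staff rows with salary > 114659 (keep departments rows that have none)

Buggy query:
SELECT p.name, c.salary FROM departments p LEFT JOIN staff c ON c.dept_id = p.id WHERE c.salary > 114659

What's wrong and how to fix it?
Bug: Filtering c.salary in WHERE discards the NULL rows produced by LEFT JOIN, turning it into an inner join

Fix: Move the right-table condition into the ON clause so unmatched parents are kept

Corrected query:
SELECT p.name, c.salary FROM departments p LEFT JOIN staff c ON c.dept_id = p.id AND c.salary > 114659

Result:
name        | salary
------------+-------
Engineering | NULL  
Marketing   | NULL  
HR          | 149883
Sales       | NULL  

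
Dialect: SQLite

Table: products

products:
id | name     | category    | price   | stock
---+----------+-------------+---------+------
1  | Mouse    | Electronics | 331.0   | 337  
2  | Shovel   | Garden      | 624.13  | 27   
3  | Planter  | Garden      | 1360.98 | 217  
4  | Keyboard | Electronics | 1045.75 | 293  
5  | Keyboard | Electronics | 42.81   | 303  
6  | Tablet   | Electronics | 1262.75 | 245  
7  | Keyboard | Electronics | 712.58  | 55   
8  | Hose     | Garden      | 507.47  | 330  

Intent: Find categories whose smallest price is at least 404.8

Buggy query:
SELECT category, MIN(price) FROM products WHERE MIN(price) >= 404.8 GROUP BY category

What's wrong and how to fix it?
Bug: MIN() in WHERE is a misuse of aggregate

Fix: Use HAVING for the per-group MIN condition

Corrected query:
SELECT category, MIN(price) FROM products GROUP BY category HAVING MIN(price) >= 404.8

Result:
category | MIN(price)
---------+-----------
Garden   | 507.47    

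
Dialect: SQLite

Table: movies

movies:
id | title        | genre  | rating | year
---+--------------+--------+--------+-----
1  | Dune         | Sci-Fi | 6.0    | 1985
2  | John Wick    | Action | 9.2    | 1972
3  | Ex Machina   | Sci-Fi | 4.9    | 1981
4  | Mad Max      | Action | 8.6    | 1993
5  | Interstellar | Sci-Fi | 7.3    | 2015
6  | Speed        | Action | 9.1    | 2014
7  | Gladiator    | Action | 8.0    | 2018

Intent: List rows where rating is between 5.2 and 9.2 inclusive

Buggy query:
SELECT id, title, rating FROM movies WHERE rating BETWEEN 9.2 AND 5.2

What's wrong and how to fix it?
Bug: The bounds are reversed; BETWEEN a AND b requires a <= b to match anything

Fix: Swap the bounds so the smaller value comes first

Corrected query:
SELECT id, title, rating FROM movies WHERE rating BETWEEN 5.2 AND 9.2

Result:
id | title        | rating
---+--------------+-------
1  | Dune         | 6     
2  | John Wick    | 9.2   
4  | Mad Max      | 8.6   
5  | Interstellar | 7.3   
6  | Speed        | 9.1   
7  | Gladiator    | 8     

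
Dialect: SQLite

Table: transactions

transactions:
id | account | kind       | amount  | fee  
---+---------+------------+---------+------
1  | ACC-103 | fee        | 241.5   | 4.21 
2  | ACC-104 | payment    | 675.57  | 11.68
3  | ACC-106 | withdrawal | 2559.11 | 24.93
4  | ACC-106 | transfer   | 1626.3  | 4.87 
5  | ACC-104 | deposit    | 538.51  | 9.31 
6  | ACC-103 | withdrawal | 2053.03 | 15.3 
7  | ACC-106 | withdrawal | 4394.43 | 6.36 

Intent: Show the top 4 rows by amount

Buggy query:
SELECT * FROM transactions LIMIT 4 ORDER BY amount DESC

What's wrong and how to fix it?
Bug: ORDER BY cannot follow LIMIT; LIMIT is the final clause

Fix: Sort with ORDER BY, then apply LIMIT

Corrected query:
SELECT * FROM transactions ORDER BY amount DESC LIMIT 4

Result:
id | account | kind       | amount  | fee  
---+---------+------------+---------+------
7  | ACC-106 | withdrawal | 4394.43 | 6.36 
3  | ACC-106 | withdrawal | 2559.11 | 24.93
6  | ACC-103 | withdrawal | 2053.03 | 15.3 
4  | ACC-106 | transfer   | 1626.3  | 4.87 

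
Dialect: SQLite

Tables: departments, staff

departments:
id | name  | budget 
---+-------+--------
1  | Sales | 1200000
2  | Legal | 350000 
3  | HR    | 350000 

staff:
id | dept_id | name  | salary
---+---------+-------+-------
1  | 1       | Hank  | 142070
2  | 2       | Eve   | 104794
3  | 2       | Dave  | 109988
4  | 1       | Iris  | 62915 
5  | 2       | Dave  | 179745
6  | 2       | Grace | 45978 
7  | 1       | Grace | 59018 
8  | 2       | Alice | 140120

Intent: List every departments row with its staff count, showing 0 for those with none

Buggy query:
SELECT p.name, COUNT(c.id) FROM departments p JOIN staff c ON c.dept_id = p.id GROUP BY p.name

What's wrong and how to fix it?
Bug: An inner join excludes parents with zero children

Fix: Switch to LEFT JOIN to retain unmatched parent rows

Corrected query:
SELECT p.name, COUNT(c.id) FROM departments p LEFT JOIN staff c ON c.dept_id = p.id GROUP BY p.name

Result:
name  | COUNT(c.id)
------+------------
HR    | 0          
Legal | 5          
Sales | 3          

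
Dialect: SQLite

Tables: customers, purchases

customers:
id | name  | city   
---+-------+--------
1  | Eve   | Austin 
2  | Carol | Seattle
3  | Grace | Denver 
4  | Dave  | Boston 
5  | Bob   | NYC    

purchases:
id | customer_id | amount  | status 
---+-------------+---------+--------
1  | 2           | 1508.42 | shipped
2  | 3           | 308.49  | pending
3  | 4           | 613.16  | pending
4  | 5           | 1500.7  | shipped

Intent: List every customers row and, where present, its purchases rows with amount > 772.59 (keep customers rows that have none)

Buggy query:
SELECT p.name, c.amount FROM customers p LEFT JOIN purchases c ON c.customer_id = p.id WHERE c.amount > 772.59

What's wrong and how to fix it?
Bug: A WHERE condition on the right-hand table after LEFT JOIN drops unmatched parents

Fix: Move the right-table condition into the ON clause so unmatched parents are kept

Corrected query:
SELECT p.name, c.amount FROM customers p LEFT JOIN purchases c ON c.customer_id = p.id AND c.amount > 772.59

Result:
name  | amount 
------+--------
Eve   | NULL   
Carol | 1508.42
Grace | NULL   
Dave  | NULL   
Bob   | 1500.7 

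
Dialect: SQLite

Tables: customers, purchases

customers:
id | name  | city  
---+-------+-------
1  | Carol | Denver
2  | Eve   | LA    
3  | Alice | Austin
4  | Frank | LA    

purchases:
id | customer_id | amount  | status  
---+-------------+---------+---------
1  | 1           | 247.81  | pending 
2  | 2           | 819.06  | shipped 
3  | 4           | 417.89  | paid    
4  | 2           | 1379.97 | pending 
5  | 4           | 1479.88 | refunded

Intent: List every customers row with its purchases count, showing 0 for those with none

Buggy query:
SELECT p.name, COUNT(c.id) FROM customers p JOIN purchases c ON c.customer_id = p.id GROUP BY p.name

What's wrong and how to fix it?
Bug: An inner join excludes parents with zero children

Fix: Switch to LEFT JOIN to retain unmatched parent rows

Corrected query:
SELECT p.name, COUNT(c.id) FROM customers p LEFT JOIN purchases c ON c.customer_id = p.id GROUP BY p.name

Result:
name  | COUNT(c.id)
------+------------
Alice | 0          
Carol | 1          
Eve   | 2          
Frank | 2          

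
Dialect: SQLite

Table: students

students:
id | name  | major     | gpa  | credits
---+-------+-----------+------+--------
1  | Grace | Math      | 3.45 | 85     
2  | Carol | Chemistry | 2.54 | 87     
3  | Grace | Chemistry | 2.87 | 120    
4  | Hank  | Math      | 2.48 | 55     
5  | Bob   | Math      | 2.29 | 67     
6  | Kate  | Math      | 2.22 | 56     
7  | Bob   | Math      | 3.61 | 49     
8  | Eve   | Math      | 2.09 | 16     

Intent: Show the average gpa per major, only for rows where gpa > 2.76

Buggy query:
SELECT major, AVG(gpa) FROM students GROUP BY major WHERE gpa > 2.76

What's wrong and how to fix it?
Bug: WHERE cannot follow GROUP BY

Fix: Move the WHERE clause before GROUP BY

Corrected query:
SELECT major, AVG(gpa) FROM students WHERE gpa > 2.76 GROUP BY major

Result:
major     | AVG(gpa)
----------+---------
Chemistry | 2.87    
Math      | 3.53    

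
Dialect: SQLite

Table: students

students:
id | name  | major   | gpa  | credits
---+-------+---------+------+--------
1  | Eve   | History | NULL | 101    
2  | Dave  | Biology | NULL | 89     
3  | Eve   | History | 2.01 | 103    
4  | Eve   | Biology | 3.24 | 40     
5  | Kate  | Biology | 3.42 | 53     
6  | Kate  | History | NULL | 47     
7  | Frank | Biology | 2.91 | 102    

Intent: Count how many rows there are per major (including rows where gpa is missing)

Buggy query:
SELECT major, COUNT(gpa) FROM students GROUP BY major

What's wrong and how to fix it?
Bug: COUNT(gpa) skips NULLs, so groups with missing gpa are undercounted

Fix: Replace COUNT(gpa) with COUNT(*)

Corrected query:
SELECT major, COUNT(*) FROM students GROUP BY major

Result:
major   | COUNT(*)
--------+---------
Biology | 4       
History | 3       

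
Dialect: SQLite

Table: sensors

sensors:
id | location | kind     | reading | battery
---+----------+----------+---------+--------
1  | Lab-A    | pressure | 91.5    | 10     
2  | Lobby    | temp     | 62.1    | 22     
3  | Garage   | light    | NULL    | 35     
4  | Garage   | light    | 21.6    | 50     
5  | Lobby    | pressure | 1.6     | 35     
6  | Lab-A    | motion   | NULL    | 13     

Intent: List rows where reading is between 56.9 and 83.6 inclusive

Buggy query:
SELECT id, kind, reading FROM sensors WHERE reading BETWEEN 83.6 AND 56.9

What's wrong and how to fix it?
Bug: The bounds are reversed; BETWEEN a AND b requires a <= b to match anything

Fix: Swap the bounds so the smaller value comes first

Corrected query:
SELECT id, kind, reading FROM sensors WHERE reading BETWEEN 56.9 AND 83.6

Result:
id | kind | reading
---+------+--------
2  | temp | 62.1   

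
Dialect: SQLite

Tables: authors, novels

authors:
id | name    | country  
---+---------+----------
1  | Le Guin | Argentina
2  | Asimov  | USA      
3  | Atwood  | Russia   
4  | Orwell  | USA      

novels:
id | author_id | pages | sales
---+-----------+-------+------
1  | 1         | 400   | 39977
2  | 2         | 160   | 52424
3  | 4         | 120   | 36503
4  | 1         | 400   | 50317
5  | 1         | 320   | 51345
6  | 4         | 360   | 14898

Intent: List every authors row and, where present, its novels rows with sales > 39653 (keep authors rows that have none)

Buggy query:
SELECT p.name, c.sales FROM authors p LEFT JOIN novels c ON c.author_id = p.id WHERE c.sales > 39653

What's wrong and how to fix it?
Bug: A WHERE condition on the right-hand table after LEFT JOIN drops unmatched parents

Fix: Put 'c.sales > 39653' in the JOIN's ON clause instead of WHERE

Corrected query:
SELECT p.name, c.sales FROM authors p LEFT JOIN novels c ON c.author_id = p.id AND c.sales > 39653

Result:
name    | sales
--------+------
Le Guin | 39977
Le Guin | 50317
Le Guin | 51345
Asimov  | 52424
Atwood  | NULL 
Orwell  | NULL 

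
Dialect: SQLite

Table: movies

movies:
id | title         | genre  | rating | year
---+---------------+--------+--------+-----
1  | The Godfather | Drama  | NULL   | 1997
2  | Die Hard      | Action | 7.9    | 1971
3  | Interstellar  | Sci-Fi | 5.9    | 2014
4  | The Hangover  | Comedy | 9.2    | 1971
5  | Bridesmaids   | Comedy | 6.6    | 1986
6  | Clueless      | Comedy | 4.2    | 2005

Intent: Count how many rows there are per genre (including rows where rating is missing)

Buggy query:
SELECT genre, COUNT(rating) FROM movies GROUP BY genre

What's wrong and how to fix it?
Bug: COUNT(column) counts non-NULL values only; rows with NULL rating aren't counted

Fix: Replace COUNT(rating) with COUNT(*)

Corrected query:
SELECT genre, COUNT(*) FROM movies GROUP BY genre

Result:
genre  | COUNT(*)
-------+---------
Action | 1       
Comedy | 3       
Drama  | 1       
Sci-Fi | 1       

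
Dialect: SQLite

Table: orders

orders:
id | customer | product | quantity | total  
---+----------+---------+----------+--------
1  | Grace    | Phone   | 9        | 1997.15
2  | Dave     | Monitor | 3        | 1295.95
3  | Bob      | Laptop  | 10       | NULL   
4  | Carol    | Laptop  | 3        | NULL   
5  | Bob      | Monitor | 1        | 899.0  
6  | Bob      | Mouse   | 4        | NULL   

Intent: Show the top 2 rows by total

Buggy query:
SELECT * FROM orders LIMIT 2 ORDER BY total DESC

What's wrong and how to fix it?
Bug: ORDER BY cannot follow LIMIT; LIMIT is the final clause

Fix: Sort with ORDER BY, then apply LIMIT

Corrected query:
SELECT * FROM orders ORDER BY total DESC LIMIT 2

Result:
id | customer | product | quantity | total  
---+----------+---------+----------+--------
1  | Grace    | Phone   | 9        | 1997.15
2  | Dave     | Monitor | 3        | 1295.95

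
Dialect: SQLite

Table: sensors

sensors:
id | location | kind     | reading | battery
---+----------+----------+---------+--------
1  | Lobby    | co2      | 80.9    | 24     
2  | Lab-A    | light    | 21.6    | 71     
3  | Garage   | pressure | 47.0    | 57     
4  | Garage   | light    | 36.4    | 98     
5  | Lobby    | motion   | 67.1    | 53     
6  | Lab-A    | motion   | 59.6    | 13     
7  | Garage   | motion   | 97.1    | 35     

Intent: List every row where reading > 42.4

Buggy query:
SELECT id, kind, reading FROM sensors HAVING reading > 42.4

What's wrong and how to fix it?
Bug: HAVING filters the output of aggregation, but this query has no GROUP BY and no aggregate functions, so SQLite rejects it (HAVING clause on a non-aggregate query); the condition here is per row

Fix: Use WHERE for row-level filtering

Corrected query:
SELECT id, kind, reading FROM sensors WHERE reading > 42.4

Result:
id | kind     | reading
---+----------+--------
1  | co2      | 80.9   
3  | pressure | 47     
5  | motion   | 67.1   
6  | motion   | 59.6   
7  | motion   | 97.1   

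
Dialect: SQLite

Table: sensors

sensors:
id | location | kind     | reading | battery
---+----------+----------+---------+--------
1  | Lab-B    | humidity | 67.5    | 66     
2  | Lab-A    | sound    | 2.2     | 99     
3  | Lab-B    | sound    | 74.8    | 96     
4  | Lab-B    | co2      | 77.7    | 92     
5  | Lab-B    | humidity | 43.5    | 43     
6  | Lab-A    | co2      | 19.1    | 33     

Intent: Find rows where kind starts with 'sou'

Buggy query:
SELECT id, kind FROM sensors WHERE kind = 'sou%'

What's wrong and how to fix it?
Bug: '=' compares the literal string including the % character; pattern matching needs LIKE

Fix: Replace '=' with LIKE so 'sou%' is treated as a pattern

Corrected query:
SELECT id, kind FROM sensors WHERE kind LIKE 'sou%'

Result:
id | kind 
---+------
2  | sound
3  | sound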